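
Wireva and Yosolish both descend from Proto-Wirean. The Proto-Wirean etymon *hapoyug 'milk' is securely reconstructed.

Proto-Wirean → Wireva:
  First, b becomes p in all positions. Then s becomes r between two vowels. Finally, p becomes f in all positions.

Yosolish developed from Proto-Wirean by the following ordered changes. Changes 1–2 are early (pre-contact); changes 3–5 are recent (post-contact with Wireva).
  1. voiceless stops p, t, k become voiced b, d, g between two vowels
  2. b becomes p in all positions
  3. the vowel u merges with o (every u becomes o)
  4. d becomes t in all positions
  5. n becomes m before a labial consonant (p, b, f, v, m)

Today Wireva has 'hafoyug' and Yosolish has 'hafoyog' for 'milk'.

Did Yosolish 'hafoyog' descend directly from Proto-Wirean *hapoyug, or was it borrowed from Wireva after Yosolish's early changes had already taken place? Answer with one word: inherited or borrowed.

borrowed

If inherited, *hapoyug would pass through all of Yosolish's changes:
Yosolish: *hapoyug
  hapoyug → haboyug   [intervocalic voicing]
  haboyug → hapoyug   [unconditioned shift]
  hapoyug → hapoyog   [vowel merger]
  hapoyog (rule 4 does not apply)
  hapoyog (rule 5 does not apply)
  giving Yosolish hapoyog.
If borrowed from Wireva 'hafoyug' after the early changes, it would undergo only the recent ones:
  rule 3 (vowel merger): hafoyug → hafoyog
  rule 4 (unconditioned shift): no change (hafoyog)
  rule 5 (nasal place assimilation): no change (hafoyog)
  ⇒ as a loan: hafoyog
Yosolish 'hafoyog' matches the loan outcome 'hafoyog', not the inherited 'hapoyog' — it skipped the early Yosolish changes, so it was borrowed from Wireva.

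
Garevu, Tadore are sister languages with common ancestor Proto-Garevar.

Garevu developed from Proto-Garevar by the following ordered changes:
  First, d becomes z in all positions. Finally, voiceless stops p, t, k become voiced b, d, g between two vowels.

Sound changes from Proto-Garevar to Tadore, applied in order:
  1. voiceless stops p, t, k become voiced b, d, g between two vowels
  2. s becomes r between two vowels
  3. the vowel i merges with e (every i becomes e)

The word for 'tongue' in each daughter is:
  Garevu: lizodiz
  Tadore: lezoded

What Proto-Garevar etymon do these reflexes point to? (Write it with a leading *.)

*lizotid

Position 6: Garevu has i, Tadore has e. Garevu preserves i here (none of its changes turn any other segment into i), so the proto-segment is *i.
Position 2: Garevu has i, Tadore has e. Garevu preserves i here (none of its changes turn any other segment into i), so the proto-segment is *i.
This points to *lizotid. Verify forward in each daughter:
Garevu: *lizotid > lizotiz > lizodiz  (by unconditioned shift, intervocalic voicing)
Tadore: *lizotid
  lizotid → lizodid   [intervocalic voicing]
  lizodid (rule 2 does not apply)
  lizodid → lezoded   [vowel merger]
  giving Tadore lezoded.
Only *lizotid yields all of Garevu lizodiz, Tadore lezoded.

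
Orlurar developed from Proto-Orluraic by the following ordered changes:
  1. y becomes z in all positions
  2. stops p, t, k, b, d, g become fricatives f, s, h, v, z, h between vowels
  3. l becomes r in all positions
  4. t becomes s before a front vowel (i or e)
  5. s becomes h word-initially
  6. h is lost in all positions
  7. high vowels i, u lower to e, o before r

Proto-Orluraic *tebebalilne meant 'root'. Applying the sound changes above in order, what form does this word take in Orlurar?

Orlurar: start from *tebebalilne.
  rule 1: no change — tebebalilne
  rule 2 (intervocalic lenition): tebebalilne → tevevalilne
  rule 3 (unconditioned shift): tevevalilne → tevevarirne
  rule 4 (palatalisation): tevevarirne → sevevarirne
  rule 5 (debuccalisation): sevevarirne → hevevarirne
  rule 6 (h-loss): hevevarirne → evevarirne
  rule 7 (pre-rhotic lowering): evevarirne → evevarerne
  ⇒ Orlurar evevarerne

evevarerne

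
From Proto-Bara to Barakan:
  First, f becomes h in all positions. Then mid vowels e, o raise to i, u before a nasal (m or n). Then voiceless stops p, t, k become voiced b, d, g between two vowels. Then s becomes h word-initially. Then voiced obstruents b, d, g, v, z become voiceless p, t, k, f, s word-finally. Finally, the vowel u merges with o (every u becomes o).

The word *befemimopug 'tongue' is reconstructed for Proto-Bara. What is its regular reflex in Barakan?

behimimobok

Barakan: *befemimopug
  befemimopug → behemimopug   [unconditioned shift]
  behemimopug → behimimopug   [pre-nasal raising]
  behimimopug → behimimobug   [intervocalic voicing]
  behimimobug (rule 4 does not apply)
  behimimobug → behimimobuk   [final devoicing]
  behimimobuk → behimimobok   [vowel merger]
  giving Barakan behimimobok.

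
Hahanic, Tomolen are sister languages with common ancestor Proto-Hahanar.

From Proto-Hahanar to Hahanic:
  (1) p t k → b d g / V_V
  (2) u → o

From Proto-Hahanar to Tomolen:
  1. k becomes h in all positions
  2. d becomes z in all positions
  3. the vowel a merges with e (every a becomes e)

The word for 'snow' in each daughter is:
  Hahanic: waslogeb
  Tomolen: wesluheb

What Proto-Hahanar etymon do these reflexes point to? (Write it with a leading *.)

Position 6: Hahanic has g, Tomolen has h. Taking the neighbouring segments as reconstructed: Hahanic g could go back to *k or *g; Tomolen h could go back to *k or *h — the one source consistent with every daughter is *k.
Position 5: Hahanic has o, Tomolen has u. Tomolen preserves u here (none of its changes turn any other segment into u), so the proto-segment is *u.
Continuing position by position gives *waslukeb; check it forward:
Hahanic: *waslukeb
  waslukeb → waslugeb   [intervocalic voicing]
  waslugeb → waslogeb   [vowel merger]
  giving Hahanic waslogeb.
Tomolen: *waslukeb
  waslukeb → wasluheb   [unconditioned shift]
  wasluheb (rule 2 does not apply)
  wasluheb → wesluheb   [vowel merger]
  giving Tomolen wesluheb.
*waslukeb is the unique common source.

*waslukeb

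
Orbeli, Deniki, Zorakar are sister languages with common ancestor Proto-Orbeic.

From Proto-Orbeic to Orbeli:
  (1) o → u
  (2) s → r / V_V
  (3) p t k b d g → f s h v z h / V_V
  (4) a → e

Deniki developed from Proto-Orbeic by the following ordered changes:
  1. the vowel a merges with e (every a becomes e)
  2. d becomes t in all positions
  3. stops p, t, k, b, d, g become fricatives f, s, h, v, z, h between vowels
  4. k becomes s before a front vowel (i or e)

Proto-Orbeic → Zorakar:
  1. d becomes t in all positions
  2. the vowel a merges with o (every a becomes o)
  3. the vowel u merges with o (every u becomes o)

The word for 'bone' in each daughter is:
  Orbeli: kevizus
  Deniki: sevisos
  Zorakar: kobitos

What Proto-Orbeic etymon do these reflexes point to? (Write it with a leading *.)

*kabidos

Position 2: Orbeli has e, Deniki has e, Zorakar has o. Taking the neighbouring segments as reconstructed: Orbeli e could go back to *a or *e; Deniki e could go back to *a or *e; Zorakar o could go back to *a or *o or *u — the one source consistent with every daughter is *a.
Position 1: Orbeli has k, Deniki has s, Zorakar has k. Orbeli preserves k here (none of its changes turn any other segment into k), so the proto-segment is *k.
Verify the candidate proto-form against each daughter:
Orbeli: *kabidos
  kabidos → kabidus   [vowel merger]
  kabidus (rule 2 does not apply)
  kabidus → kavizus   [intervocalic lenition]
  kavizus → kevizus   [vowel merger]
  giving Orbeli kevizus.
Deniki: *kabidos
  kabidos → kebidos   [vowel merger]
  kebidos → kebitos   [unconditioned shift]
  kebitos → kevisos   [intervocalic lenition]
  kevisos → sevisos   [palatalisation]
  giving Deniki sevisos.
Zorakar: *kabidos
  kabidos → kabitos   [unconditioned shift]
  kabitos → kobitos   [vowel merger]
  kobitos (rule 3 does not apply)
  giving Zorakar kobitos.
Only *kabidos yields all of Orbeli kevizus, Deniki sevisos, Zorakar kobitos.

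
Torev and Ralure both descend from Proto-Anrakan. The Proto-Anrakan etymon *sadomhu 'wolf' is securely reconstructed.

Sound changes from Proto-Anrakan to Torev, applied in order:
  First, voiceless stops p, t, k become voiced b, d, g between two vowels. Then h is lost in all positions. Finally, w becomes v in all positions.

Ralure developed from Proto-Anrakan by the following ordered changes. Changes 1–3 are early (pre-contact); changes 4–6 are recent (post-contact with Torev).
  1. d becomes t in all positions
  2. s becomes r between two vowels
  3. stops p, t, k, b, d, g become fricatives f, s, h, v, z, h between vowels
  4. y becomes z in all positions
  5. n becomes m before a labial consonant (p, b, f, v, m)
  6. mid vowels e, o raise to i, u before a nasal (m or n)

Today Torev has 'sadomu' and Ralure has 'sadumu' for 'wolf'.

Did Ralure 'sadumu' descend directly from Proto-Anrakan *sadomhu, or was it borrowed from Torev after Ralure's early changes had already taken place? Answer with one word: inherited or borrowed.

borrowed

If inherited, *sadomhu would pass through all of Ralure's changes:
Ralure: start from *sadomhu.
  rule 1 (unconditioned shift): sadomhu → satomhu
  rule 2: no change — satomhu
  rule 3 (intervocalic lenition): satomhu → sasomhu
  rule 4: no change — sasomhu
  rule 5: no change — sasomhu
  rule 6 (pre-nasal raising): sasomhu → sasumhu
  ⇒ Ralure sasumhu
If borrowed from Torev 'sadomu' after the early changes, it would undergo only the recent ones:
  rule 4 (unconditioned shift): no change (sadomu)
  rule 5 (nasal place assimilation): no change (sadomu)
  rule 6 (pre-nasal raising): sadomu → sadumu
  ⇒ as a loan: sadumu
Ralure 'sadumu' matches the loan outcome 'sadumu', not the inherited 'sasumhu' — it skipped the early Ralure changes, so it was borrowed from Torev.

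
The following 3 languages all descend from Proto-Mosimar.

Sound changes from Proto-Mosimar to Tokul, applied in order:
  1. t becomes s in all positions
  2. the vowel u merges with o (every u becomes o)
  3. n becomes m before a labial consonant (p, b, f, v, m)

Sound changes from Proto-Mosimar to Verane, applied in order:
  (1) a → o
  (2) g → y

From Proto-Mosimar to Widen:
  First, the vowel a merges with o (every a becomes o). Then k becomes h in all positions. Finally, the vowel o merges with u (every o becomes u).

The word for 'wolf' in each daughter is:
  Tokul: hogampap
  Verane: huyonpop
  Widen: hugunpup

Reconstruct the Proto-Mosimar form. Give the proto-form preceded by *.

*huganpap

Position 5: Tokul has m, Verane has n, Widen has n. Verane preserves n here (none of its changes turn any other segment into n), so the proto-segment is *n.
Position 2: Tokul has o, Verane has u, Widen has u. Verane preserves u here (none of its changes turn any other segment into u), so the proto-segment is *u.
Continuing position by position gives *huganpap; check it forward:
Tokul: *huganpap > hoganpap > hogampap  (by vowel merger, nasal place assimilation)
Verane: *huganpap
  huganpap → hugonpop   [vowel merger]
  hugonpop → huyonpop   [unconditioned shift]
  giving Verane huyonpop.
Widen: *huganpap > hugonpop > hugunpup  (by vowel merger, vowel merger)
No other proto-form is consistent with every reflex, so the reconstruction is *huganpap.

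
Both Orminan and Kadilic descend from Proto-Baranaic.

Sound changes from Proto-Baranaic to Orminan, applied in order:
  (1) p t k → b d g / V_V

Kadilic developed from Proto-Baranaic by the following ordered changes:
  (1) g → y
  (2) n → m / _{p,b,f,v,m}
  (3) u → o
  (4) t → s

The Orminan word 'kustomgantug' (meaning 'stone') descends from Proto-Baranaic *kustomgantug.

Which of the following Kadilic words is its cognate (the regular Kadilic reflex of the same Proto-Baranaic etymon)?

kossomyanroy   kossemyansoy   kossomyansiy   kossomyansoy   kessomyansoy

Kadilic: *kustomgantug
  kustomgantug → kustomyantuy   [unconditioned shift]
  kustomyantuy (rule 2 does not apply)
  kustomyantuy → kostomyantoy   [vowel merger]
  kostomyantoy → kossomyansoy   [unconditioned shift]
  giving Kadilic kossomyansoy.
The other candidates each miss or misapply at least one Kadilic change.

kossomyansoy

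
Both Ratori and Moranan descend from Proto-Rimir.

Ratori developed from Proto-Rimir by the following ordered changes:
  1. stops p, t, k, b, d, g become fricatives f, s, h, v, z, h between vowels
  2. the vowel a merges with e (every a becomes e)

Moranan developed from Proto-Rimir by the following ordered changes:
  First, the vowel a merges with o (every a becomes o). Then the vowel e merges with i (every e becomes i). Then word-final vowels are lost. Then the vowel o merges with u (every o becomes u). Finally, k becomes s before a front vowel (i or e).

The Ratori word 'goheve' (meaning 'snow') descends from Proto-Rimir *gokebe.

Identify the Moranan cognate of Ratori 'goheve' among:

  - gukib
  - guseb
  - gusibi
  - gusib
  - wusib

Moranan: *gokebe > gokibi > gokib > gukib > gusib  (by vowel merger, apocope, vowel merger, palatalisation)

gusib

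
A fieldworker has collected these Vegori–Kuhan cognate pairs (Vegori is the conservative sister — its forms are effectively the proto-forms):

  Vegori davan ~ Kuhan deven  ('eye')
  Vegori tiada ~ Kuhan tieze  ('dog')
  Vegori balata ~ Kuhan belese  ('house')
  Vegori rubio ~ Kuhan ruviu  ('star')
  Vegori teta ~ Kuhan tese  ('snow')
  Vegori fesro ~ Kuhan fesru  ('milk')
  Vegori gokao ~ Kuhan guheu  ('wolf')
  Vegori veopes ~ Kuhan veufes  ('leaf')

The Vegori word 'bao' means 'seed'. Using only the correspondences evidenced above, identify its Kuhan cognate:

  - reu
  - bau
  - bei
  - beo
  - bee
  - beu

gokao ~ guheu — Vegori a corresponds to Kuhan e after a consonant, before a back vowel.
rubio ~ ruviu, gokao ~ guheu — Vegori o corresponds to Kuhan u word-finally.
Applying these to Vegori 'bao':
  bao → beo   (a→e after a consonant, before a back vowel)
  beo → beu   (o→u word-finally)
So the Kuhan cognate is 'beu'.

beu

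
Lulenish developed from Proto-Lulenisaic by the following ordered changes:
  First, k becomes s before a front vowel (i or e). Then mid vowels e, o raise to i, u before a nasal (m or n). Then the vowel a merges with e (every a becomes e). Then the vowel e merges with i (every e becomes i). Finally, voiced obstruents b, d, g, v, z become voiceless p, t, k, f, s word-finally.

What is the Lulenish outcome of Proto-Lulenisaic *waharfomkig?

wihirfumsik

Lulenish: *waharfomkig
  waharfomkig → waharfomsig   [palatalisation]
  waharfomsig → waharfumsig   [pre-nasal raising]
  waharfumsig → weherfumsig   [vowel merger]
  weherfumsig → wihirfumsig   [vowel merger]
  wihirfumsig → wihirfumsik   [final devoicing]
  giving Lulenish wihirfumsik.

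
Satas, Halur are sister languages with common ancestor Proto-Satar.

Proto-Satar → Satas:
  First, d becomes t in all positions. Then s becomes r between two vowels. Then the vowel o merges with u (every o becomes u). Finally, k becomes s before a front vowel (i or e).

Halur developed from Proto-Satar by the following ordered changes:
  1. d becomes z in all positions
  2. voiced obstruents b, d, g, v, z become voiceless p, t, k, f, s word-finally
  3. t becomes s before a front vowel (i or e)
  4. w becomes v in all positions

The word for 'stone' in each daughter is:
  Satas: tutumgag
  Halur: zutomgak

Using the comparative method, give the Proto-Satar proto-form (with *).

*dutomgag

Position 4: Satas has u, Halur has o. Halur preserves o here (none of its changes turn any other segment into o), so the proto-segment is *o.
Position 1: Satas has t, Halur has z. Taking the neighbouring segments as reconstructed: Satas t could go back to *t or *d; Halur z could go back to *d or *z — the one source consistent with every daughter is *d.
This points to *dutomgag. Verify forward in each daughter:
Satas: *dutomgag
  dutomgag → tutomgag   [unconditioned shift]
  tutomgag (rule 2 does not apply)
  tutomgag → tutumgag   [vowel merger]
  tutumgag (rule 4 does not apply)
  giving Satas tutumgag.
Halur: start from *dutomgag.
  rule 1 (unconditioned shift): dutomgag → zutomgag
  rule 2 (final devoicing): zutomgag → zutomgak
  rule 3: no change — zutomgak
  rule 4: no change — zutomgak
  ⇒ Halur zutomgak
*dutomgag is the unique common source.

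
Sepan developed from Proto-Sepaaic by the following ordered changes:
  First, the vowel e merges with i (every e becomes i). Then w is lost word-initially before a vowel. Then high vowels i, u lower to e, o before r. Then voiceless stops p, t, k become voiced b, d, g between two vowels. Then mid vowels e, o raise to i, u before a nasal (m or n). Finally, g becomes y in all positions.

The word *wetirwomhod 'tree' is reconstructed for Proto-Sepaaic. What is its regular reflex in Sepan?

Sepan: *wetirwomhod > witirwomhod > itirwomhod > iterwomhod > iderwomhod > iderwumhod  (by vowel merger, glide loss, pre-rhotic lowering, intervocalic voicing, pre-nasal raising)

iderwumhod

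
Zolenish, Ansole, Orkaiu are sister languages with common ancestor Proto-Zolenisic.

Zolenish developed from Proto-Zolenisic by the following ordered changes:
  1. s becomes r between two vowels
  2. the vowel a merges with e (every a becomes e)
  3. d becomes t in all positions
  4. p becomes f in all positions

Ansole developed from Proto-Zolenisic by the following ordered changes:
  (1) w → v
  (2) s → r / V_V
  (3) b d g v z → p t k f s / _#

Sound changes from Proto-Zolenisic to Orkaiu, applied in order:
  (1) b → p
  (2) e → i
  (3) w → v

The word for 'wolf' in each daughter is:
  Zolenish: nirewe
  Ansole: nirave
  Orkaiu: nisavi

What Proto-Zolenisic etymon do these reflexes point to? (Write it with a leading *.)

Position 6: Zolenish has e, Ansole has e, Orkaiu has i. Ansole preserves e here (none of its changes turn any other segment into e), so the proto-segment is *e.
Position 3: Zolenish has r, Ansole has r, Orkaiu has s. Orkaiu preserves s here (none of its changes turn any other segment into s), so the proto-segment is *s.
Verify the candidate proto-form against each daughter:
Zolenish: start from *nisawe.
  rule 1 (rhotacism): nisawe → nirawe
  rule 2 (vowel merger): nirawe → nirewe
  rule 3: no change — nirewe
  rule 4: no change — nirewe
  ⇒ Zolenish nirewe
Ansole: *nisawe > nisave > nirave  (by unconditioned shift, rhotacism)
Orkaiu: *nisawe
  nisawe (rule 1 does not apply)
  nisawe → nisawi   [vowel merger]
  nisawi → nisavi   [unconditioned shift]
  giving Orkaiu nisavi.
*nisawe is the unique common source.

*nisawe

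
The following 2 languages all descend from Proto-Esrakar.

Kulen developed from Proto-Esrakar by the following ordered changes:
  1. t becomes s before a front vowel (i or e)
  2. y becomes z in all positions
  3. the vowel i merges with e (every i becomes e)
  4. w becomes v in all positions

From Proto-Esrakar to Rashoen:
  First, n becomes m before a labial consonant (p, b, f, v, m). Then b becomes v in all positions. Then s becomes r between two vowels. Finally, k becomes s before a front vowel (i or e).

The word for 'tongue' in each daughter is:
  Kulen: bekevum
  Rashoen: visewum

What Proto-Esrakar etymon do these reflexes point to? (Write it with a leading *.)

Position 5: Kulen has v, Rashoen has w. Rashoen preserves w here (none of its changes turn any other segment into w), so the proto-segment is *w.
Position 3: Kulen has k, Rashoen has s. Kulen preserves k here (none of its changes turn any other segment into k), so the proto-segment is *k.
Position 1: Kulen has b, Rashoen has v. Kulen preserves b here (none of its changes turn any other segment into b), so the proto-segment is *b.
This points to *bikewum. Verify forward in each daughter:
Kulen: start from *bikewum.
  rule 1: no change — bikewum
  rule 2: no change — bikewum
  rule 3 (vowel merger): bikewum → bekewum
  rule 4 (unconditioned shift): bekewum → bekevum
  ⇒ Kulen bekevum
Rashoen: start from *bikewum.
  rule 1: no change — bikewum
  rule 2 (unconditioned shift): bikewum → vikewum
  rule 3: no change — vikewum
  rule 4 (palatalisation): vikewum → visewum
  ⇒ Rashoen visewum
Only *bikewum yields all of Kulen bekevum, Rashoen visewum.

*bikewum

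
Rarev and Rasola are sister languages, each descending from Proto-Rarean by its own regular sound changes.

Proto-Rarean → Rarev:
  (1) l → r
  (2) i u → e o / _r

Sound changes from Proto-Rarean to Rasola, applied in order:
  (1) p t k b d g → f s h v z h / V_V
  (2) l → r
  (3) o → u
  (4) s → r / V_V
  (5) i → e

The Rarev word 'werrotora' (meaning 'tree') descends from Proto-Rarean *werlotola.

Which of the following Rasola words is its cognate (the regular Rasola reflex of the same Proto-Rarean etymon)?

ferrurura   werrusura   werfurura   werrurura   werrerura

werrurura

Rasola: *werlotola > werlosola > werrosora > werrusura > werrurura  (by intervocalic lenition, unconditioned shift, vowel merger, rhotacism)
Only 'werrurura' matches the regular Rasola development of *werlotola.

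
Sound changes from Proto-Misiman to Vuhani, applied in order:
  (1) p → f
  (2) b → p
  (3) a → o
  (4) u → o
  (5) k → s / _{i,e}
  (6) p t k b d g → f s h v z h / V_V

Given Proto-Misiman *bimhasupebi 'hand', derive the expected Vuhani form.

Vuhani: *bimhasupebi > bimhasufebi > pimhasufepi > pimhosufepi > pimhosofepi > pimhosofefi  (by unconditioned shift, unconditioned shift, vowel merger, vowel merger, intervocalic lenition)

pimhosofefi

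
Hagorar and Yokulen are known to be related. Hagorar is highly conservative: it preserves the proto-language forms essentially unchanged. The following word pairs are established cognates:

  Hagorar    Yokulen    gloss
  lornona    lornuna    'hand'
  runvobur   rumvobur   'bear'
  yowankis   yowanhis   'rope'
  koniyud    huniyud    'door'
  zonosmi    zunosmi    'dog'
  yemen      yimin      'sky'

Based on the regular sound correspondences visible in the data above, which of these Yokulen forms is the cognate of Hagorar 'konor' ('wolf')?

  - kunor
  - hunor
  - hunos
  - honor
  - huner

koniyud ~ huniyud — Hagorar k corresponds to Yokulen h word-initially before a back vowel.
lornona ~ lornuna, koniyud ~ huniyud — Hagorar o corresponds to Yokulen u after a consonant, before a nasal.
Applying these to Hagorar 'konor':
  konor → honor   (k→h word-initially before a back vowel)
  honor → hunor   (o→u after a consonant, before a nasal)
So the Yokulen cognate is 'hunor'.

hunor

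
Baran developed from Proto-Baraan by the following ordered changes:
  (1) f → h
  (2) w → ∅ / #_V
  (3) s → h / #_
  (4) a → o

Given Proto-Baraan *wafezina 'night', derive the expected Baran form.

Baran: start from *wafezina.
  rule 1 (unconditioned shift): wafezina → wahezina
  rule 2 (glide loss): wahezina → ahezina
  rule 3: no change — ahezina
  rule 4 (vowel merger): ahezina → ohezino
  ⇒ Baran ohezino

ohezino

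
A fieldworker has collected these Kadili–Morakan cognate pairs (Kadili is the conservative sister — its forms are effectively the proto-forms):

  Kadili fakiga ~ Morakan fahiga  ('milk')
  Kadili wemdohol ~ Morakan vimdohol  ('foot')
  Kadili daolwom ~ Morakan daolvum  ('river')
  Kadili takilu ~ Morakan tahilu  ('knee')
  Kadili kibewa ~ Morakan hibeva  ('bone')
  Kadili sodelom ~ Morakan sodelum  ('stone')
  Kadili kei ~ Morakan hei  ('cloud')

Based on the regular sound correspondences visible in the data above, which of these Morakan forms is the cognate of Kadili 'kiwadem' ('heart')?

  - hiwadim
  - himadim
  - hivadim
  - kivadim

hivadim

kibewa ~ hibeva — Kadili k corresponds to Morakan h word-initially before a front vowel.
kibewa ~ hibeva — Kadili w corresponds to Morakan v between vowels (before a back vowel).
wemdohol ~ vimdohol — Kadili e corresponds to Morakan i after a consonant, before a nasal.
Applying these to Kadili 'kiwadem':
  kiwadem → hiwadem   (k→h word-initially before a front vowel)
  hiwadem → hivadem   (w→v between vowels (before a back vowel))
  hivadem → hivadim   (e→i after a consonant, before a nasal)
So the Morakan cognate is 'hivadim'.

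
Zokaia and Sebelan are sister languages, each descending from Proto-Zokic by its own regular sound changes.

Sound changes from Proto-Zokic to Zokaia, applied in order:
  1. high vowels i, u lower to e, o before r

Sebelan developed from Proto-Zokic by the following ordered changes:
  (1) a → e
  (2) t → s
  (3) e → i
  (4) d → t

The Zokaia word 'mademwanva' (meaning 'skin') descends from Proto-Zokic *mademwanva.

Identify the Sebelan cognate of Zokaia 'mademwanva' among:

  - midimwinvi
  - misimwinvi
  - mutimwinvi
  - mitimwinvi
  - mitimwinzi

Sebelan: start from *mademwanva.
  rule 1 (vowel merger): mademwanva → medemwenve
  rule 2: no change — medemwenve
  rule 3 (vowel merger): medemwenve → midimwinvi
  rule 4 (unconditioned shift): midimwinvi → mitimwinvi
  ⇒ Sebelan mitimwinvi

mitimwinvi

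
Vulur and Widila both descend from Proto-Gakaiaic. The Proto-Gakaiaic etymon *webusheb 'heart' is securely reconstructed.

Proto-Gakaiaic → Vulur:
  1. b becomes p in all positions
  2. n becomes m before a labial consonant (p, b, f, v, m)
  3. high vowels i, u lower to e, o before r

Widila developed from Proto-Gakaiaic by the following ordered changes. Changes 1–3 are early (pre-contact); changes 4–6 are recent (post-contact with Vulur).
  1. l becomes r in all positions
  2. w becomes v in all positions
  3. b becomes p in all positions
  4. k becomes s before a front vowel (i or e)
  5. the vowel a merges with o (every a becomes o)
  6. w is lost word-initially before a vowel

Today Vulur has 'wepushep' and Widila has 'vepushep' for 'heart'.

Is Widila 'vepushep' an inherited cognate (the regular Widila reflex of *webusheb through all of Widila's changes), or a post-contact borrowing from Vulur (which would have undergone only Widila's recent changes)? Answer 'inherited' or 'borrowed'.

If inherited, *webusheb would pass through all of Widila's changes:
Widila: *webusheb
  webusheb (rule 1 does not apply)
  webusheb → vebusheb   [unconditioned shift]
  vebusheb → vepushep   [unconditioned shift]
  vepushep (rule 4 does not apply)
  vepushep (rule 5 does not apply)
  vepushep (rule 6 does not apply)
  giving Widila vepushep.
If borrowed from Vulur 'wepushep' after the early changes, it would undergo only the recent ones:
  rule 4 (palatalisation): no change (wepushep)
  rule 5 (vowel merger): no change (wepushep)
  rule 6 (glide loss): wepushep → epushep
  ⇒ as a loan: epushep
Widila 'vepushep' matches the inherited outcome exactly, so it is an inherited cognate, not a loan.

inherited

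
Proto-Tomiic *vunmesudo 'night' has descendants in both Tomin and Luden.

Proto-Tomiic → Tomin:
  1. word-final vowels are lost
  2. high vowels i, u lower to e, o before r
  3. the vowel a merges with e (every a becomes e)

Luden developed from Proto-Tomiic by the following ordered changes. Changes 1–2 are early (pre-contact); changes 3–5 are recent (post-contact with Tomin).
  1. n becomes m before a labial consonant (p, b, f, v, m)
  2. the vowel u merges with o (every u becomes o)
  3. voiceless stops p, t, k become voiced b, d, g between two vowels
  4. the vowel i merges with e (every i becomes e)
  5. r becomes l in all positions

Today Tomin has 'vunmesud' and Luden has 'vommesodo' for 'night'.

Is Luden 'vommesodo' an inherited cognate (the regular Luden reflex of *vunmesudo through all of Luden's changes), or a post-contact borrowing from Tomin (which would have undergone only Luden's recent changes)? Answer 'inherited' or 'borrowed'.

If inherited, *vunmesudo would pass through all of Luden's changes:
Luden: *vunmesudo
  vunmesudo → vummesudo   [nasal place assimilation]
  vummesudo → vommesodo   [vowel merger]
  vommesodo (rule 3 does not apply)
  vommesodo (rule 4 does not apply)
  vommesodo (rule 5 does not apply)
  giving Luden vommesodo.
If borrowed from Tomin 'vunmesud' after the early changes, it would undergo only the recent ones:
  rule 3 (intervocalic voicing): no change (vunmesud)
  rule 4 (vowel merger): no change (vunmesud)
  rule 5 (unconditioned shift): no change (vunmesud)
  ⇒ as a loan: vunmesud
Luden 'vommesodo' matches the inherited outcome exactly, so it is an inherited cognate, not a loan.

inherited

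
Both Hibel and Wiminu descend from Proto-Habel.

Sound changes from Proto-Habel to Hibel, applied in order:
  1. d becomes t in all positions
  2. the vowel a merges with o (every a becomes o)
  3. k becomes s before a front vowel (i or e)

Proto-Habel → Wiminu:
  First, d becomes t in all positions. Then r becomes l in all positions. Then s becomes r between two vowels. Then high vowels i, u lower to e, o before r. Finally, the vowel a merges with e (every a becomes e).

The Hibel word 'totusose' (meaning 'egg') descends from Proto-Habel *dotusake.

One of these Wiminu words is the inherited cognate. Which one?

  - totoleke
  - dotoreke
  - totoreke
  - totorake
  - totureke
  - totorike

totoreke

Wiminu: *dotusake > totusake > toturake > totorake > totoreke  (by unconditioned shift, rhotacism, pre-rhotic lowering, vowel merger)
Among the options, 'totoreke' alone shows every Wiminu change applied in order.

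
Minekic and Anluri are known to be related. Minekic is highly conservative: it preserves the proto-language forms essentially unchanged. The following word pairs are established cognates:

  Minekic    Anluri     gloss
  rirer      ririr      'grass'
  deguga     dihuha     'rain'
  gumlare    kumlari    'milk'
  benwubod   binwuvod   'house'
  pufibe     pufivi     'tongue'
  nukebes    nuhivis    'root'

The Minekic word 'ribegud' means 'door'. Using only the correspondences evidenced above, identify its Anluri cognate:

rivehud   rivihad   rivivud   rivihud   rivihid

rivihud

pufibe ~ pufivi, nukebes ~ nuhivis — Minekic b corresponds to Anluri v between vowels (before a front vowel).
deguga ~ dihuha, nukebes ~ nuhivis — Minekic e corresponds to Anluri i after a consonant, before a consonant other than r, m, n, p, b, f, v.
deguga ~ dihuha — Minekic g corresponds to Anluri h between vowels (before a back vowel).
Applying these to Minekic 'ribegud':
  ribegud → rivegud   (b→v between vowels (before a front vowel))
  rivegud → rivigud   (e→i after a consonant, before a consonant other than r, m, n, p, b, f, v)
  rivigud → rivihud   (g→h between vowels (before a back vowel))
So the Anluri cognate is 'rivihud'.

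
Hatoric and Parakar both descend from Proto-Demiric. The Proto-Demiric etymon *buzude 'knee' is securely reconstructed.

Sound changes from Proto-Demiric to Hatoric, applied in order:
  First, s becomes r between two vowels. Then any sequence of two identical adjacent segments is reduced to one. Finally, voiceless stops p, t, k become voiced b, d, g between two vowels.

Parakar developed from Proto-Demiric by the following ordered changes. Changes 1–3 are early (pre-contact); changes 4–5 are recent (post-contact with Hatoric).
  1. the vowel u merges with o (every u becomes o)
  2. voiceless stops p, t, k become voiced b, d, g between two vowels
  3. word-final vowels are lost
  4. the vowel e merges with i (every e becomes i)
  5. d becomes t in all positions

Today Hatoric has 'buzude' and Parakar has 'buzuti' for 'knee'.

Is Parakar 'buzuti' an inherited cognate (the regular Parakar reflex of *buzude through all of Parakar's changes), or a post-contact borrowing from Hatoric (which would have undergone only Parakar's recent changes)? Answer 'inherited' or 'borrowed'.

If inherited, *buzude would pass through all of Parakar's changes:
Parakar: *buzude
  buzude → bozode   [vowel merger]
  bozode (rule 2 does not apply)
  bozode → bozod   [apocope]
  bozod (rule 4 does not apply)
  bozod → bozot   [unconditioned shift]
  giving Parakar bozot.
If borrowed from Hatoric 'buzude' after the early changes, it would undergo only the recent ones:
  rule 4 (vowel merger): buzude → buzudi
  rule 5 (unconditioned shift): buzudi → buzuti
  ⇒ as a loan: buzuti
Parakar 'buzuti' matches the loan outcome 'buzuti', not the inherited 'bozot' — it skipped the early Parakar changes, so it was borrowed from Hatoric.

borrowed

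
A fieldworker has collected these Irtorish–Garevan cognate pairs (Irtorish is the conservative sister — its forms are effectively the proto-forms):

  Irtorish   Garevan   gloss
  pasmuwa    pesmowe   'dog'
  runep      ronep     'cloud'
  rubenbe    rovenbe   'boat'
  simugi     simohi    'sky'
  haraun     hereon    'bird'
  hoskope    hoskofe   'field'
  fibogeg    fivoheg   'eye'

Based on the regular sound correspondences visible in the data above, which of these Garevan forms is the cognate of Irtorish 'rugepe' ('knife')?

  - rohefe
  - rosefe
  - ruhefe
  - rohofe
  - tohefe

pasmuwa ~ pesmowe, simugi ~ simohi — Irtorish u corresponds to Garevan o after a consonant, before a consonant other than r, m, n, p, b, f, v.
fibogeg ~ fivoheg — Irtorish g corresponds to Garevan h between vowels (before a front vowel).
hoskope ~ hoskofe — Irtorish p corresponds to Garevan f between vowels (before a front vowel).
Applying these to Irtorish 'rugepe':
  rugepe → rogepe   (u→o after a consonant, before a consonant other than r, m, n, p, b, f, v)
  rogepe → rohepe   (g→h between vowels (before a front vowel))
  rohepe → rohefe   (p→f between vowels (before a front vowel))
So the Garevan cognate is 'rohefe'.

rohefe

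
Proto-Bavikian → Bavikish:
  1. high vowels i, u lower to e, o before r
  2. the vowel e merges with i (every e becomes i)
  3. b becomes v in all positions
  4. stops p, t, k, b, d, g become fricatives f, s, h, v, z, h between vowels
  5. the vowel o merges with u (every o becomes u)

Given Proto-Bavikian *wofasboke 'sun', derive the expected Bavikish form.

wufasvuhi

Bavikish: *wofasboke
  wofasboke (rule 1 does not apply)
  wofasboke → wofasboki   [vowel merger]
  wofasboki → wofasvoki   [unconditioned shift]
  wofasvoki → wofasvohi   [intervocalic lenition]
  wofasvohi → wufasvuhi   [vowel merger]
  giving Bavikish wufasvuhi.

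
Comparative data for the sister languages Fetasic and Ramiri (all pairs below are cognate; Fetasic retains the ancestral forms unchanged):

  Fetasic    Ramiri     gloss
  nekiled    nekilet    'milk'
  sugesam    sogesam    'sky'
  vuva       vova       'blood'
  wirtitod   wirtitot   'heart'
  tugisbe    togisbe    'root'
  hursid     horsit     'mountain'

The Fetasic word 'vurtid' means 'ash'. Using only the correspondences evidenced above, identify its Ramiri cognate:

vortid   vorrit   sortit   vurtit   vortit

vortit

hursid ~ horsit — Fetasic u corresponds to Ramiri o after a consonant, before r.
nekiled ~ nekilet, wirtitod ~ wirtitot — Fetasic d corresponds to Ramiri t word-finally.
Applying these to Fetasic 'vurtid':
  vurtid → vortid   (u→o after a consonant, before r)
  vortid → vortit   (d→t word-finally)
So the Ramiri cognate is 'vortit'.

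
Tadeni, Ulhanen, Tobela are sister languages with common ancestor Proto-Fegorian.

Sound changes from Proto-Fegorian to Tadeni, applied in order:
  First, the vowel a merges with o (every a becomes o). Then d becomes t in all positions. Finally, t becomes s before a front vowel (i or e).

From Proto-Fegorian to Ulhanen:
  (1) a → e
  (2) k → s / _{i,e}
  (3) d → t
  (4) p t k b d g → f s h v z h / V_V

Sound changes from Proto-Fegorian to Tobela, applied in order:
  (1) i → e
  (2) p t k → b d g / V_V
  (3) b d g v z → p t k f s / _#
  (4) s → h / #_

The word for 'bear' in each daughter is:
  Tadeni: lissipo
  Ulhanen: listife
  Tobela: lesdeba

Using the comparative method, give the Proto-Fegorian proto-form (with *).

*lisdipa

Position 7: Tadeni has o, Ulhanen has e, Tobela has a. Tobela preserves a here (none of its changes turn any other segment into a), so the proto-segment is *a.
Position 5: Tadeni has i, Ulhanen has i, Tobela has e. Tadeni preserves i here (none of its changes turn any other segment into i), so the proto-segment is *i.
Position 2: Tadeni has i, Ulhanen has i, Tobela has e. Tadeni preserves i here (none of its changes turn any other segment into i), so the proto-segment is *i.
This points to *lisdipa. Verify forward in each daughter:
Tadeni: *lisdipa > lisdipo > listipo > lissipo  (by vowel merger, unconditioned shift, palatalisation)
Ulhanen: *lisdipa
  lisdipa → lisdipe   [vowel merger]
  lisdipe (rule 2 does not apply)
  lisdipe → listipe   [unconditioned shift]
  listipe → listife   [intervocalic lenition]
  giving Ulhanen listife.
Tobela: *lisdipa
  lisdipa → lesdepa   [vowel merger]
  lesdepa → lesdeba   [intervocalic voicing]
  lesdeba (rule 3 does not apply)
  lesdeba (rule 4 does not apply)
  giving Tobela lesdeba.
No other proto-form is consistent with every reflex, so the reconstruction is *lisdipa.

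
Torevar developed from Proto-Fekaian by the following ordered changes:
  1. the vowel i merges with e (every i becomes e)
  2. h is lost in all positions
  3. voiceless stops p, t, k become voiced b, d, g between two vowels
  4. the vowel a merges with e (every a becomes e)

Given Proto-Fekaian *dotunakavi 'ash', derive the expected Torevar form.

dodunegeve

Torevar: *dotunakavi > dotunakave > dodunagave > dodunegeve  (by vowel merger, intervocalic voicing, vowel merger)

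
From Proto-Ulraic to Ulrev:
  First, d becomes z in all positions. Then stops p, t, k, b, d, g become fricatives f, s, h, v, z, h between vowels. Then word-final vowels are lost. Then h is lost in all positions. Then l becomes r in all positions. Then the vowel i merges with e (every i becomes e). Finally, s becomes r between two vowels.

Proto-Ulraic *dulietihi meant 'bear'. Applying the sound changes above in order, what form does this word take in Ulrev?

zureere

Ulrev: *dulietihi
  dulietihi → zulietihi   [unconditioned shift]
  zulietihi → zuliesihi   [intervocalic lenition]
  zuliesihi → zuliesih   [apocope]
  zuliesih → zuliesi   [h-loss]
  zuliesi → zuriesi   [unconditioned shift]
  zuriesi → zureese   [vowel merger]
  zureese → zureere   [rhotacism]
  giving Ulrev zureere.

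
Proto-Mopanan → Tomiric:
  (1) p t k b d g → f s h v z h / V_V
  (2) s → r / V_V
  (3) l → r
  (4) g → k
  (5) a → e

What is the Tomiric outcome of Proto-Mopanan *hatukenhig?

Tomiric: *hatukenhig
  hatukenhig → hasuhenhig   [intervocalic lenition]
  hasuhenhig → haruhenhig   [rhotacism]
  haruhenhig (rule 3 does not apply)
  haruhenhig → haruhenhik   [unconditioned shift]
  haruhenhik → heruhenhik   [vowel merger]
  giving Tomiric heruhenhik.

heruhenhik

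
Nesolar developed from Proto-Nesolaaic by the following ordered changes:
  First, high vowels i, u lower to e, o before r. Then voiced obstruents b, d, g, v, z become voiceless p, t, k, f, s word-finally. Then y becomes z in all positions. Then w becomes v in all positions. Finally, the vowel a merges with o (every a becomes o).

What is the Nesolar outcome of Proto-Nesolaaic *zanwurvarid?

Nesolar: start from *zanwurvarid.
  rule 1 (pre-rhotic lowering): zanwurvarid → zanworvarid
  rule 2 (final devoicing): zanworvarid → zanworvarit
  rule 3: no change — zanworvarit
  rule 4 (unconditioned shift): zanworvarit → zanvorvarit
  rule 5 (vowel merger): zanvorvarit → zonvorvorit
  ⇒ Nesolar zonvorvorit

zonvorvorit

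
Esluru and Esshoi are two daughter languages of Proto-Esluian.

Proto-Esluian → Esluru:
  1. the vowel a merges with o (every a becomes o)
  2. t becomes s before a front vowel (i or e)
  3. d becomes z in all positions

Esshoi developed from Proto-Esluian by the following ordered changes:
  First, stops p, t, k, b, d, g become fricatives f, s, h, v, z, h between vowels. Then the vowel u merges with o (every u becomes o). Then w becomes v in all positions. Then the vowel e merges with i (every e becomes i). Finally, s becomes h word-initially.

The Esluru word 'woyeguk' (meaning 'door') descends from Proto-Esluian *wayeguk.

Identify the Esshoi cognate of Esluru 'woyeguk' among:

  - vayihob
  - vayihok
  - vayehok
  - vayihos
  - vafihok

vayihok

Esshoi: start from *wayeguk.
  rule 1 (intervocalic lenition): wayeguk → wayehuk
  rule 2 (vowel merger): wayehuk → wayehok
  rule 3 (unconditioned shift): wayehok → vayehok
  rule 4 (vowel merger): vayehok → vayihok
  rule 5: no change — vayihok
  ⇒ Esshoi vayihok
The other candidates each miss or misapply at least one Esshoi change.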